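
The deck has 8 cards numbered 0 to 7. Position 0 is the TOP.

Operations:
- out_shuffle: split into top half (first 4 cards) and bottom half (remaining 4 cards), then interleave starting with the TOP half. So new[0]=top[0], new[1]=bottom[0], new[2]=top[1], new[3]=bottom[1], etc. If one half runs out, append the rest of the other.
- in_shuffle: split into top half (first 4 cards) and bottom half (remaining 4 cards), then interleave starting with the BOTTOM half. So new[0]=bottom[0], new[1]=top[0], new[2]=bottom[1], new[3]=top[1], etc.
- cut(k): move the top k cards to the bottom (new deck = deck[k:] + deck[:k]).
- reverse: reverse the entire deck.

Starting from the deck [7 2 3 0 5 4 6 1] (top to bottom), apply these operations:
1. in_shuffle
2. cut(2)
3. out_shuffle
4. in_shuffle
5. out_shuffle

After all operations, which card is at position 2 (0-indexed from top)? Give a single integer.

After op 1 (in_shuffle): [5 7 4 2 6 3 1 0]
After op 2 (cut(2)): [4 2 6 3 1 0 5 7]
After op 3 (out_shuffle): [4 1 2 0 6 5 3 7]
After op 4 (in_shuffle): [6 4 5 1 3 2 7 0]
After op 5 (out_shuffle): [6 3 4 2 5 7 1 0]
Position 2: card 4.

Answer: 4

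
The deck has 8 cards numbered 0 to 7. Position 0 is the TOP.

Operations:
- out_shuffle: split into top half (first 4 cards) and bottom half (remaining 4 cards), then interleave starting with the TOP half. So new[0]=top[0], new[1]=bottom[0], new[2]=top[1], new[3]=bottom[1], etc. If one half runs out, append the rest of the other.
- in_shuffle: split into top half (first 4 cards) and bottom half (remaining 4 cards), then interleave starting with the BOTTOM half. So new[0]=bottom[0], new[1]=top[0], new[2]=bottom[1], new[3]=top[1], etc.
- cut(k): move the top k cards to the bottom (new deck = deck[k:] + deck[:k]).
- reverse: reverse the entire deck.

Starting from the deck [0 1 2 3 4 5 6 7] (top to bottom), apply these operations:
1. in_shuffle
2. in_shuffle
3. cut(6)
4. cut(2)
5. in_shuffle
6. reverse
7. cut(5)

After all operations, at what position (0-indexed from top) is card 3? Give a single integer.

Answer: 6

Derivation:
After op 1 (in_shuffle): [4 0 5 1 6 2 7 3]
After op 2 (in_shuffle): [6 4 2 0 7 5 3 1]
After op 3 (cut(6)): [3 1 6 4 2 0 7 5]
After op 4 (cut(2)): [6 4 2 0 7 5 3 1]
After op 5 (in_shuffle): [7 6 5 4 3 2 1 0]
After op 6 (reverse): [0 1 2 3 4 5 6 7]
After op 7 (cut(5)): [5 6 7 0 1 2 3 4]
Card 3 is at position 6.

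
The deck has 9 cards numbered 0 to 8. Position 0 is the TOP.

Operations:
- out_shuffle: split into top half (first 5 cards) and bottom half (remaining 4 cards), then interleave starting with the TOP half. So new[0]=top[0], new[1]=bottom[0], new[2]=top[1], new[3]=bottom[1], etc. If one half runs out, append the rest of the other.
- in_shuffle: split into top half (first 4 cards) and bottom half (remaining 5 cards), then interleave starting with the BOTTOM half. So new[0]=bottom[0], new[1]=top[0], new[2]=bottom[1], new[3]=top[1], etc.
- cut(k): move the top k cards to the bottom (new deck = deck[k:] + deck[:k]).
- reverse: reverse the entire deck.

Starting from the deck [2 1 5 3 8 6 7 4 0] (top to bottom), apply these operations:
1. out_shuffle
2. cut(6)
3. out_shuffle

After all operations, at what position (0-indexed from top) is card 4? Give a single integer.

Answer: 7

Derivation:
After op 1 (out_shuffle): [2 6 1 7 5 4 3 0 8]
After op 2 (cut(6)): [3 0 8 2 6 1 7 5 4]
After op 3 (out_shuffle): [3 1 0 7 8 5 2 4 6]
Card 4 is at position 7.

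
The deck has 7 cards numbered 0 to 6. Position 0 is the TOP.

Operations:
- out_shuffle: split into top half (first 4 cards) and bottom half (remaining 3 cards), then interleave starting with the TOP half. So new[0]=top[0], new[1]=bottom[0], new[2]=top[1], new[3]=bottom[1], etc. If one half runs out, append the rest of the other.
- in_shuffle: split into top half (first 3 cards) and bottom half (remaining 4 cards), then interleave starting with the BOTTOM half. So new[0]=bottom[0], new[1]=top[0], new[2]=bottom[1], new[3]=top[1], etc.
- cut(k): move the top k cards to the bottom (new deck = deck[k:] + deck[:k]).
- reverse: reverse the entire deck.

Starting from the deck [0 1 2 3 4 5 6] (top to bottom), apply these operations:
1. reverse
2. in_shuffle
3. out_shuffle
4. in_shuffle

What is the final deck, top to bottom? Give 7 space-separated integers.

Answer: 4 3 2 1 0 6 5

Derivation:
After op 1 (reverse): [6 5 4 3 2 1 0]
After op 2 (in_shuffle): [3 6 2 5 1 4 0]
After op 3 (out_shuffle): [3 1 6 4 2 0 5]
After op 4 (in_shuffle): [4 3 2 1 0 6 5]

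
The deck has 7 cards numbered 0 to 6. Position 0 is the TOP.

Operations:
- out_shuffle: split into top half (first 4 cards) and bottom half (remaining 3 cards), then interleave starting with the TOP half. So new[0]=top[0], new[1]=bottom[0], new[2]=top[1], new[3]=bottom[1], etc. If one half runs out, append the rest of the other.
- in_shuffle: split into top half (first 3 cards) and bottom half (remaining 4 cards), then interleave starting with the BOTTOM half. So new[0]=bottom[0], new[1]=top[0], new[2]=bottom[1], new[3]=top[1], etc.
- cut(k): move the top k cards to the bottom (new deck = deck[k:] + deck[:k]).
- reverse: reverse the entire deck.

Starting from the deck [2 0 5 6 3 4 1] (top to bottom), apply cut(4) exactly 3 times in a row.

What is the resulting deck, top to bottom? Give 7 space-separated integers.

Answer: 4 1 2 0 5 6 3

Derivation:
After op 1 (cut(4)): [3 4 1 2 0 5 6]
After op 2 (cut(4)): [0 5 6 3 4 1 2]
After op 3 (cut(4)): [4 1 2 0 5 6 3]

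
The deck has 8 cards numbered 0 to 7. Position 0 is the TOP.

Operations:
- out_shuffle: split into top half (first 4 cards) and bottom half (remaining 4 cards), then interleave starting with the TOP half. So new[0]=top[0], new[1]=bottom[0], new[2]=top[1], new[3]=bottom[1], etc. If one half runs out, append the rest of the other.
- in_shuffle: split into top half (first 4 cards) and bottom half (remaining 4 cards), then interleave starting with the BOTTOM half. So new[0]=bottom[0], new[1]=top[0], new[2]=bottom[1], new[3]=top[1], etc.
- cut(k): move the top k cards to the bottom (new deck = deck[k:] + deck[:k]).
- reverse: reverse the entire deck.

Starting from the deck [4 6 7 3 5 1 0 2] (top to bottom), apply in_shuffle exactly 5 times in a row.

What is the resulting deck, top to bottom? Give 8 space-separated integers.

Answer: 6 3 1 2 4 7 5 0

Derivation:
After op 1 (in_shuffle): [5 4 1 6 0 7 2 3]
After op 2 (in_shuffle): [0 5 7 4 2 1 3 6]
After op 3 (in_shuffle): [2 0 1 5 3 7 6 4]
After op 4 (in_shuffle): [3 2 7 0 6 1 4 5]
After op 5 (in_shuffle): [6 3 1 2 4 7 5 0]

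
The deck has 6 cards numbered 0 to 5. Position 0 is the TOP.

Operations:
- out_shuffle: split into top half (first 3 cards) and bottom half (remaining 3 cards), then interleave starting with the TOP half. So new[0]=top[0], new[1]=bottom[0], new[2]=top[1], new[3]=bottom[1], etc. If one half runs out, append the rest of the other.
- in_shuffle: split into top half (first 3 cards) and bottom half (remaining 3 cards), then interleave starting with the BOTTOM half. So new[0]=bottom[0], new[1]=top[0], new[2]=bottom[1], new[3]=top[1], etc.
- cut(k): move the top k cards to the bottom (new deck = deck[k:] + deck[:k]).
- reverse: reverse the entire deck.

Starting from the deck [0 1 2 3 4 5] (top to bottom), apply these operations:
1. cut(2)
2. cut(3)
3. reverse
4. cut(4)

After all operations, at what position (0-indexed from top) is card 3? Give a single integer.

Answer: 3

Derivation:
After op 1 (cut(2)): [2 3 4 5 0 1]
After op 2 (cut(3)): [5 0 1 2 3 4]
After op 3 (reverse): [4 3 2 1 0 5]
After op 4 (cut(4)): [0 5 4 3 2 1]
Card 3 is at position 3.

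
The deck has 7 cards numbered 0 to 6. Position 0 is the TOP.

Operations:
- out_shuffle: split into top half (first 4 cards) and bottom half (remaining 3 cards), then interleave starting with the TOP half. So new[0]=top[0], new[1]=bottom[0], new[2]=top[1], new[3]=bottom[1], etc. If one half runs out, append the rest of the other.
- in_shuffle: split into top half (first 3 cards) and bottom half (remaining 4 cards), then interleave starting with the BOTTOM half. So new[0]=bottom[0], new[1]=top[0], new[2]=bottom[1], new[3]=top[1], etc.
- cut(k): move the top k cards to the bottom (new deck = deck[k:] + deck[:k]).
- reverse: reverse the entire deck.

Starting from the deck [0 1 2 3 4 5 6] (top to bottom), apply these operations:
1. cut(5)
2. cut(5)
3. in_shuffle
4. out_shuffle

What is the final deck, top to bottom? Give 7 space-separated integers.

Answer: 6 1 3 5 0 2 4

Derivation:
After op 1 (cut(5)): [5 6 0 1 2 3 4]
After op 2 (cut(5)): [3 4 5 6 0 1 2]
After op 3 (in_shuffle): [6 3 0 4 1 5 2]
After op 4 (out_shuffle): [6 1 3 5 0 2 4]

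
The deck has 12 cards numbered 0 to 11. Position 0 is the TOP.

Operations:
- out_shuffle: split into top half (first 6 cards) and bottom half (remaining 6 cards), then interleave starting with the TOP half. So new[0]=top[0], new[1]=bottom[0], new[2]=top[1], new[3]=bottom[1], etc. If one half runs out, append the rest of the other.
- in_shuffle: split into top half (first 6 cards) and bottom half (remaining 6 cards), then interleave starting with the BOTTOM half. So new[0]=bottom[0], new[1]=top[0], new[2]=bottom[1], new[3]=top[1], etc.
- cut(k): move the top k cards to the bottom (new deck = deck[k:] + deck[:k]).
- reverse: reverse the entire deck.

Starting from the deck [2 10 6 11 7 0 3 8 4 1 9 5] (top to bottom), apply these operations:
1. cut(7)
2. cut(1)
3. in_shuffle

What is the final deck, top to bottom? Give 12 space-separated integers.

Answer: 6 4 11 1 7 9 0 5 3 2 8 10

Derivation:
After op 1 (cut(7)): [8 4 1 9 5 2 10 6 11 7 0 3]
After op 2 (cut(1)): [4 1 9 5 2 10 6 11 7 0 3 8]
After op 3 (in_shuffle): [6 4 11 1 7 9 0 5 3 2 8 10]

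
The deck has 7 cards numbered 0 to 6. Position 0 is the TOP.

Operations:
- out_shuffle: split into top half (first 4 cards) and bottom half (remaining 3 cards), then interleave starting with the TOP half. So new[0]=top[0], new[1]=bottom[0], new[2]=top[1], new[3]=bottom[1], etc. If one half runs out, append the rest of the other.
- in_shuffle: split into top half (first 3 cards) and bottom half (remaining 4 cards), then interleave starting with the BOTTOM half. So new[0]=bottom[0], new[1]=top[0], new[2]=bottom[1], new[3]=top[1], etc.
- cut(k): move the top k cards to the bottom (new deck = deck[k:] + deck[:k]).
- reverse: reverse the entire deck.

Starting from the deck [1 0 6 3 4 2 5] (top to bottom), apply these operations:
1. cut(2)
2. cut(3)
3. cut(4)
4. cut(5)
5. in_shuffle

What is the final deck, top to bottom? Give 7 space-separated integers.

Answer: 3 1 4 0 2 6 5

Derivation:
After op 1 (cut(2)): [6 3 4 2 5 1 0]
After op 2 (cut(3)): [2 5 1 0 6 3 4]
After op 3 (cut(4)): [6 3 4 2 5 1 0]
After op 4 (cut(5)): [1 0 6 3 4 2 5]
After op 5 (in_shuffle): [3 1 4 0 2 6 5]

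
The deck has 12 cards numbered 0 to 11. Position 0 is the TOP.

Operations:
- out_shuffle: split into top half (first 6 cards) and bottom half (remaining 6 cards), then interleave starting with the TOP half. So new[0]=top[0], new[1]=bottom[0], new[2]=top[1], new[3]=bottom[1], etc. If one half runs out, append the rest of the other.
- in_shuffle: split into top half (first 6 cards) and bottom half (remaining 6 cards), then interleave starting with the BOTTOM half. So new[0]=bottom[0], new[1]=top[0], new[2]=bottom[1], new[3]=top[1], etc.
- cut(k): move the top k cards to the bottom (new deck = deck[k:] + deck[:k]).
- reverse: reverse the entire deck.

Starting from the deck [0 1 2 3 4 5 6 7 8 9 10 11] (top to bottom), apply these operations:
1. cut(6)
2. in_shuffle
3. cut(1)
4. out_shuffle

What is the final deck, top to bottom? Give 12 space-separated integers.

Answer: 6 9 1 4 7 10 2 5 8 11 3 0

Derivation:
After op 1 (cut(6)): [6 7 8 9 10 11 0 1 2 3 4 5]
After op 2 (in_shuffle): [0 6 1 7 2 8 3 9 4 10 5 11]
After op 3 (cut(1)): [6 1 7 2 8 3 9 4 10 5 11 0]
After op 4 (out_shuffle): [6 9 1 4 7 10 2 5 8 11 3 0]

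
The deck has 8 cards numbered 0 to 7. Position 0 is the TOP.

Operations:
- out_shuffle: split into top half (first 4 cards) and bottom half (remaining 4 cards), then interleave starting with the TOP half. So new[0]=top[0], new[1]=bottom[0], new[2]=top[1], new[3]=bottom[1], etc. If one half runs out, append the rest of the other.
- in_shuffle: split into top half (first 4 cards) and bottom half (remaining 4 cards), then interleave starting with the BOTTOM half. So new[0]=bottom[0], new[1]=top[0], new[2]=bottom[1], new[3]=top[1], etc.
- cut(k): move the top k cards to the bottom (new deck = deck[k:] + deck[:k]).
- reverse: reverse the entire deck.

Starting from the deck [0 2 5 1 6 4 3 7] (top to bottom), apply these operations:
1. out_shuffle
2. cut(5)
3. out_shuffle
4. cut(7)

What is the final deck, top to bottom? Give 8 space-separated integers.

Answer: 5 3 6 1 2 7 4 0

Derivation:
After op 1 (out_shuffle): [0 6 2 4 5 3 1 7]
After op 2 (cut(5)): [3 1 7 0 6 2 4 5]
After op 3 (out_shuffle): [3 6 1 2 7 4 0 5]
After op 4 (cut(7)): [5 3 6 1 2 7 4 0]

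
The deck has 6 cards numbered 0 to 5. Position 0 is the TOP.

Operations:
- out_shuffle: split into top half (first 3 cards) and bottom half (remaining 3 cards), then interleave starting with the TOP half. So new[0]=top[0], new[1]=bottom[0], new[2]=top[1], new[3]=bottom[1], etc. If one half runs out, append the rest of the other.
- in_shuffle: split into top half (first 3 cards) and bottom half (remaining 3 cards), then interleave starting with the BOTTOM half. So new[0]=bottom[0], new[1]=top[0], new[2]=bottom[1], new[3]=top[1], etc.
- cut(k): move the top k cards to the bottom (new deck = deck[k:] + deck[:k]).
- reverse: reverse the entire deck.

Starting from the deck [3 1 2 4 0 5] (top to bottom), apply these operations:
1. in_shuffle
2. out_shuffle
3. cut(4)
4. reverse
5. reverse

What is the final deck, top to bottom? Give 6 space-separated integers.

Answer: 0 2 4 1 3 5

Derivation:
After op 1 (in_shuffle): [4 3 0 1 5 2]
After op 2 (out_shuffle): [4 1 3 5 0 2]
After op 3 (cut(4)): [0 2 4 1 3 5]
After op 4 (reverse): [5 3 1 4 2 0]
After op 5 (reverse): [0 2 4 1 3 5]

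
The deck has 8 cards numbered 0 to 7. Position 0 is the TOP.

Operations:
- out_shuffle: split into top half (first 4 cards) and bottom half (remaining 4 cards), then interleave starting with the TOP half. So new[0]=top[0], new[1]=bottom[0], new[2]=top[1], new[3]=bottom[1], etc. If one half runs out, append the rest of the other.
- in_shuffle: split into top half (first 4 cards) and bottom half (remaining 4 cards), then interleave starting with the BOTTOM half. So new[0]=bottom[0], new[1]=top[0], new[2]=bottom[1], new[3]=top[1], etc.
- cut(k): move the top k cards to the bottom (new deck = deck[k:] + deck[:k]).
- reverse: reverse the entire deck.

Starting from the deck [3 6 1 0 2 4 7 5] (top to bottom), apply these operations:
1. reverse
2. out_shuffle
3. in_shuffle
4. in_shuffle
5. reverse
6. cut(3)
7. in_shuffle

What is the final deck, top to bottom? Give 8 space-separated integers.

After op 1 (reverse): [5 7 4 2 0 1 6 3]
After op 2 (out_shuffle): [5 0 7 1 4 6 2 3]
After op 3 (in_shuffle): [4 5 6 0 2 7 3 1]
After op 4 (in_shuffle): [2 4 7 5 3 6 1 0]
After op 5 (reverse): [0 1 6 3 5 7 4 2]
After op 6 (cut(3)): [3 5 7 4 2 0 1 6]
After op 7 (in_shuffle): [2 3 0 5 1 7 6 4]

Answer: 2 3 0 5 1 7 6 4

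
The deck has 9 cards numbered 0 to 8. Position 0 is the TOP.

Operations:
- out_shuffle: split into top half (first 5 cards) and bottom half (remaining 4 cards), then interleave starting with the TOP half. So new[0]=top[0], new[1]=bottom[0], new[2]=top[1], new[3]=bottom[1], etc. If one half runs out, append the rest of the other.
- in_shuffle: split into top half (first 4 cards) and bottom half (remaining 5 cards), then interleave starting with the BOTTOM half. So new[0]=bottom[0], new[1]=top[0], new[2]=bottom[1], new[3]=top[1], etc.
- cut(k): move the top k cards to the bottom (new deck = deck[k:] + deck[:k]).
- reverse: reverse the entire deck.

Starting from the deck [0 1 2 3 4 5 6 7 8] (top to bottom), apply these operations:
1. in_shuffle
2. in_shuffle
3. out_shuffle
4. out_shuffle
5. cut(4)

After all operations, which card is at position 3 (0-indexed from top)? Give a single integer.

After op 1 (in_shuffle): [4 0 5 1 6 2 7 3 8]
After op 2 (in_shuffle): [6 4 2 0 7 5 3 1 8]
After op 3 (out_shuffle): [6 5 4 3 2 1 0 8 7]
After op 4 (out_shuffle): [6 1 5 0 4 8 3 7 2]
After op 5 (cut(4)): [4 8 3 7 2 6 1 5 0]
Position 3: card 7.

Answer: 7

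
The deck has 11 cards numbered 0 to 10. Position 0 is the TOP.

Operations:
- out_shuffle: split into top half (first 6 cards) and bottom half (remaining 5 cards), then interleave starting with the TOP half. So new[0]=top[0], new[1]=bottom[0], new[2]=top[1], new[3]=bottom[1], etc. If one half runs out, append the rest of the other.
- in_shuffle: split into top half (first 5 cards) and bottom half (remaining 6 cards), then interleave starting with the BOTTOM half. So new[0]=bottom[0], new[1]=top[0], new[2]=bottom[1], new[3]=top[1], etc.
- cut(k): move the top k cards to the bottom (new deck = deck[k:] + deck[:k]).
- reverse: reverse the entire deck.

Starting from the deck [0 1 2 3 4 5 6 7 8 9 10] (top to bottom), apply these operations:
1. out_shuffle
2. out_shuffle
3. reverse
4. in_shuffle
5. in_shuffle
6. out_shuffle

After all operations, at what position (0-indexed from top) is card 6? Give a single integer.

After op 1 (out_shuffle): [0 6 1 7 2 8 3 9 4 10 5]
After op 2 (out_shuffle): [0 3 6 9 1 4 7 10 2 5 8]
After op 3 (reverse): [8 5 2 10 7 4 1 9 6 3 0]
After op 4 (in_shuffle): [4 8 1 5 9 2 6 10 3 7 0]
After op 5 (in_shuffle): [2 4 6 8 10 1 3 5 7 9 0]
After op 6 (out_shuffle): [2 3 4 5 6 7 8 9 10 0 1]
Card 6 is at position 4.

Answer: 4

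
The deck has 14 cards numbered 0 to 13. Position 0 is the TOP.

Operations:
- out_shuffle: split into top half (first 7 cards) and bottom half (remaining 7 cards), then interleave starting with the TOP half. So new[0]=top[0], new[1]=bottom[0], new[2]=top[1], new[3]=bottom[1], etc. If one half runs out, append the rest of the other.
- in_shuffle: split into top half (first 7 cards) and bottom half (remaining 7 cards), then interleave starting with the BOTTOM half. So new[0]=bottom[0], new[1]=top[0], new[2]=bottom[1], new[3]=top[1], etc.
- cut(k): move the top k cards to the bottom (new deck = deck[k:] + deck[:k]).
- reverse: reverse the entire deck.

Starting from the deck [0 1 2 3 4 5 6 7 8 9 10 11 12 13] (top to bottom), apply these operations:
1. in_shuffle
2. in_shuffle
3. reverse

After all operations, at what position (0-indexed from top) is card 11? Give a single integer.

Answer: 11

Derivation:
After op 1 (in_shuffle): [7 0 8 1 9 2 10 3 11 4 12 5 13 6]
After op 2 (in_shuffle): [3 7 11 0 4 8 12 1 5 9 13 2 6 10]
After op 3 (reverse): [10 6 2 13 9 5 1 12 8 4 0 11 7 3]
Card 11 is at position 11.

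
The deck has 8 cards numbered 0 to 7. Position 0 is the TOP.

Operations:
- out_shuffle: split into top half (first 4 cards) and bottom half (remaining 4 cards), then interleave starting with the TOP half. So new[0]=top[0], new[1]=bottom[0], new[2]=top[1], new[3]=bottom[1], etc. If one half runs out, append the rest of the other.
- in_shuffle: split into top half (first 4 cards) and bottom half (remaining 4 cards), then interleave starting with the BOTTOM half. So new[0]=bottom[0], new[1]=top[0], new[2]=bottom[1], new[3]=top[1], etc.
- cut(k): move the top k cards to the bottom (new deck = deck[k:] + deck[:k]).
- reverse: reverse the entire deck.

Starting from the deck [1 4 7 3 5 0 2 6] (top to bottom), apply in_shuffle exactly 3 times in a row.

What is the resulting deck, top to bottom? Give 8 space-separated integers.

After op 1 (in_shuffle): [5 1 0 4 2 7 6 3]
After op 2 (in_shuffle): [2 5 7 1 6 0 3 4]
After op 3 (in_shuffle): [6 2 0 5 3 7 4 1]

Answer: 6 2 0 5 3 7 4 1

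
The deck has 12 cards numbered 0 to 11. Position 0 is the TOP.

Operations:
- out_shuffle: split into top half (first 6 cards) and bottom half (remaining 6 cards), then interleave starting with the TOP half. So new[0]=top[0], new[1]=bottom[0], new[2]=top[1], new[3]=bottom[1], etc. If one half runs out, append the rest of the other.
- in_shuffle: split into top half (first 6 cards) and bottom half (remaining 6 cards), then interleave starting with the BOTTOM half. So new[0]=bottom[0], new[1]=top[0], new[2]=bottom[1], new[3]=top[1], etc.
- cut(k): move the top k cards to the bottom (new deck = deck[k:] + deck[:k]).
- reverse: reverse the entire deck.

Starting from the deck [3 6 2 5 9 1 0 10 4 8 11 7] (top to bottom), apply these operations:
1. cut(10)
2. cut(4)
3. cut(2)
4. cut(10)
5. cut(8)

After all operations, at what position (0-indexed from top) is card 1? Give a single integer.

After op 1 (cut(10)): [11 7 3 6 2 5 9 1 0 10 4 8]
After op 2 (cut(4)): [2 5 9 1 0 10 4 8 11 7 3 6]
After op 3 (cut(2)): [9 1 0 10 4 8 11 7 3 6 2 5]
After op 4 (cut(10)): [2 5 9 1 0 10 4 8 11 7 3 6]
After op 5 (cut(8)): [11 7 3 6 2 5 9 1 0 10 4 8]
Card 1 is at position 7.

Answer: 7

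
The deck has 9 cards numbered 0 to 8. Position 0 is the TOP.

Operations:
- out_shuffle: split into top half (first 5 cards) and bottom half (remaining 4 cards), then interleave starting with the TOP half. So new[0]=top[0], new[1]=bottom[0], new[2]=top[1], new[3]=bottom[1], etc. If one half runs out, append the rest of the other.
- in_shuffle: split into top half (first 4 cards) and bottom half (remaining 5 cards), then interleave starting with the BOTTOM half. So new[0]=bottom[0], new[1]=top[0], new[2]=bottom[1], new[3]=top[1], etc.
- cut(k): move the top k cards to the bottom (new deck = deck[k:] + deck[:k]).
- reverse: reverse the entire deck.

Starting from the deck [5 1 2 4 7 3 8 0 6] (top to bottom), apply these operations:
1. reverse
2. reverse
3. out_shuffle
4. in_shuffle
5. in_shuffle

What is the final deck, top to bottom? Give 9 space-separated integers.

Answer: 4 2 1 5 6 0 8 3 7

Derivation:
After op 1 (reverse): [6 0 8 3 7 4 2 1 5]
After op 2 (reverse): [5 1 2 4 7 3 8 0 6]
After op 3 (out_shuffle): [5 3 1 8 2 0 4 6 7]
After op 4 (in_shuffle): [2 5 0 3 4 1 6 8 7]
After op 5 (in_shuffle): [4 2 1 5 6 0 8 3 7]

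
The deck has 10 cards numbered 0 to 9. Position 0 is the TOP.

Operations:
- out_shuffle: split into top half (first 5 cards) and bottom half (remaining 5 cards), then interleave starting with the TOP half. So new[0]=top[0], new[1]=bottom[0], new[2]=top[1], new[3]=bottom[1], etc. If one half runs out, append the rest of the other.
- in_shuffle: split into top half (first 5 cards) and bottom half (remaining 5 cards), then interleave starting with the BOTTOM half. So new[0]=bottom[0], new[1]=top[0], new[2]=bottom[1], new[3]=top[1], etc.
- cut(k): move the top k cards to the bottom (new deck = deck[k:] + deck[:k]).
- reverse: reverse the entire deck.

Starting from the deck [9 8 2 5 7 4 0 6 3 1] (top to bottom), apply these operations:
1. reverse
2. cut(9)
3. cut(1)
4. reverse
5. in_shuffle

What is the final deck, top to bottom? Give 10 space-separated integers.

Answer: 4 9 0 8 6 2 3 5 1 7

Derivation:
After op 1 (reverse): [1 3 6 0 4 7 5 2 8 9]
After op 2 (cut(9)): [9 1 3 6 0 4 7 5 2 8]
After op 3 (cut(1)): [1 3 6 0 4 7 5 2 8 9]
After op 4 (reverse): [9 8 2 5 7 4 0 6 3 1]
After op 5 (in_shuffle): [4 9 0 8 6 2 3 5 1 7]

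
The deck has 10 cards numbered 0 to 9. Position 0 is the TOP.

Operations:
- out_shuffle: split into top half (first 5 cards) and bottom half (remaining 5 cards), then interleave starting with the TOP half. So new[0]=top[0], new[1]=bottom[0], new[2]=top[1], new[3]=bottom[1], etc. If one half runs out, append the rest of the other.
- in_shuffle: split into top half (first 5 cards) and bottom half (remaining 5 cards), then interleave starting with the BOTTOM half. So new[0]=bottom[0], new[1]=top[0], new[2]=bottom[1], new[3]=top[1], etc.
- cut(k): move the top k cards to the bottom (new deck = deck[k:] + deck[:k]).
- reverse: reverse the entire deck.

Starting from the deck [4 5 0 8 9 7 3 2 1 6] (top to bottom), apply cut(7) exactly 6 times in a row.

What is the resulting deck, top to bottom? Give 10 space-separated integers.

After op 1 (cut(7)): [2 1 6 4 5 0 8 9 7 3]
After op 2 (cut(7)): [9 7 3 2 1 6 4 5 0 8]
After op 3 (cut(7)): [5 0 8 9 7 3 2 1 6 4]
After op 4 (cut(7)): [1 6 4 5 0 8 9 7 3 2]
After op 5 (cut(7)): [7 3 2 1 6 4 5 0 8 9]
After op 6 (cut(7)): [0 8 9 7 3 2 1 6 4 5]

Answer: 0 8 9 7 3 2 1 6 4 5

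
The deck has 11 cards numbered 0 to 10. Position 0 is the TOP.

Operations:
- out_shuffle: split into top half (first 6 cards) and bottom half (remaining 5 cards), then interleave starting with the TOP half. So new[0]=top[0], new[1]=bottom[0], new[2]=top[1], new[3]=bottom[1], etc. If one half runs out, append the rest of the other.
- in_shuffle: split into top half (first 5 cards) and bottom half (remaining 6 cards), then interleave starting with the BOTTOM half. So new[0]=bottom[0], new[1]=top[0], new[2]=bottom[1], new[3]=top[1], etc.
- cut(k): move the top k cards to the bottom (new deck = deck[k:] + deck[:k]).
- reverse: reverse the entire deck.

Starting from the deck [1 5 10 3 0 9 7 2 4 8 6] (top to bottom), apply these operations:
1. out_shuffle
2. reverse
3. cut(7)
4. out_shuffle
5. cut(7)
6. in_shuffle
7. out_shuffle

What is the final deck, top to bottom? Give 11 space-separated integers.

After op 1 (out_shuffle): [1 7 5 2 10 4 3 8 0 6 9]
After op 2 (reverse): [9 6 0 8 3 4 10 2 5 7 1]
After op 3 (cut(7)): [2 5 7 1 9 6 0 8 3 4 10]
After op 4 (out_shuffle): [2 0 5 8 7 3 1 4 9 10 6]
After op 5 (cut(7)): [4 9 10 6 2 0 5 8 7 3 1]
After op 6 (in_shuffle): [0 4 5 9 8 10 7 6 3 2 1]
After op 7 (out_shuffle): [0 7 4 6 5 3 9 2 8 1 10]

Answer: 0 7 4 6 5 3 9 2 8 1 10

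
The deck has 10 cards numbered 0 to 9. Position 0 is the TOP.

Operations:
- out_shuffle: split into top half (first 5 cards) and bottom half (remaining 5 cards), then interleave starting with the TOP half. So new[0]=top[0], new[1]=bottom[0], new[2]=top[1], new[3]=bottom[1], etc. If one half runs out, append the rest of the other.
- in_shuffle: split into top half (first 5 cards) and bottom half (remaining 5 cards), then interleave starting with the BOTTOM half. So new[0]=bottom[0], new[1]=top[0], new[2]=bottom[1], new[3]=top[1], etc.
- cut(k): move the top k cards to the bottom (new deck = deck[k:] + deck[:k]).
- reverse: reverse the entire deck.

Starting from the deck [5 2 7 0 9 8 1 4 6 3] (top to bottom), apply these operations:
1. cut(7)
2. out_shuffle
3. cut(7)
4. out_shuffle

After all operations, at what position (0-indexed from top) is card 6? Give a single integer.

Answer: 1

Derivation:
After op 1 (cut(7)): [4 6 3 5 2 7 0 9 8 1]
After op 2 (out_shuffle): [4 7 6 0 3 9 5 8 2 1]
After op 3 (cut(7)): [8 2 1 4 7 6 0 3 9 5]
After op 4 (out_shuffle): [8 6 2 0 1 3 4 9 7 5]
Card 6 is at position 1.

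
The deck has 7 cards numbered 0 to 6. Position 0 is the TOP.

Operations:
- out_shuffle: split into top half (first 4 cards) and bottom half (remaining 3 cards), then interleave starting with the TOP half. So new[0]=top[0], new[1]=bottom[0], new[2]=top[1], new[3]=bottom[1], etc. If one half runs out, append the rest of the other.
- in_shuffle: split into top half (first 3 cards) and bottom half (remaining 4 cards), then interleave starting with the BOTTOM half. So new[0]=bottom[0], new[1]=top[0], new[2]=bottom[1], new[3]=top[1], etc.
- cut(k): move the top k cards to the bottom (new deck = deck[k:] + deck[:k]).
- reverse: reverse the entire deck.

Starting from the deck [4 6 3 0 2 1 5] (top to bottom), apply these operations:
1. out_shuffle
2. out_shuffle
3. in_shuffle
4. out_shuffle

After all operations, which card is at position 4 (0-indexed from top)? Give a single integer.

After op 1 (out_shuffle): [4 2 6 1 3 5 0]
After op 2 (out_shuffle): [4 3 2 5 6 0 1]
After op 3 (in_shuffle): [5 4 6 3 0 2 1]
After op 4 (out_shuffle): [5 0 4 2 6 1 3]
Position 4: card 6.

Answer: 6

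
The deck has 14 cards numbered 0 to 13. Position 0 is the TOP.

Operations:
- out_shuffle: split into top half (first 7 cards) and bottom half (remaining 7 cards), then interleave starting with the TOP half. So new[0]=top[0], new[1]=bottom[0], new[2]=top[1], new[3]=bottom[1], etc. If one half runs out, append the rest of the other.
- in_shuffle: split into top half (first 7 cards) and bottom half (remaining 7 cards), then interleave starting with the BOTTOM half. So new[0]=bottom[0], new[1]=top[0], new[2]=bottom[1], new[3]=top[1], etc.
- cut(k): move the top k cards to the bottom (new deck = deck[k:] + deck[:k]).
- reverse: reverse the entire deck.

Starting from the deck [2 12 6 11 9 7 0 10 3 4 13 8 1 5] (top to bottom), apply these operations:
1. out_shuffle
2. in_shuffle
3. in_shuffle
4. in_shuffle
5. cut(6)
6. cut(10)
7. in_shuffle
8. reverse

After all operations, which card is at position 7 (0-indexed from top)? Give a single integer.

After op 1 (out_shuffle): [2 10 12 3 6 4 11 13 9 8 7 1 0 5]
After op 2 (in_shuffle): [13 2 9 10 8 12 7 3 1 6 0 4 5 11]
After op 3 (in_shuffle): [3 13 1 2 6 9 0 10 4 8 5 12 11 7]
After op 4 (in_shuffle): [10 3 4 13 8 1 5 2 12 6 11 9 7 0]
After op 5 (cut(6)): [5 2 12 6 11 9 7 0 10 3 4 13 8 1]
After op 6 (cut(10)): [4 13 8 1 5 2 12 6 11 9 7 0 10 3]
After op 7 (in_shuffle): [6 4 11 13 9 8 7 1 0 5 10 2 3 12]
After op 8 (reverse): [12 3 2 10 5 0 1 7 8 9 13 11 4 6]
Position 7: card 7.

Answer: 7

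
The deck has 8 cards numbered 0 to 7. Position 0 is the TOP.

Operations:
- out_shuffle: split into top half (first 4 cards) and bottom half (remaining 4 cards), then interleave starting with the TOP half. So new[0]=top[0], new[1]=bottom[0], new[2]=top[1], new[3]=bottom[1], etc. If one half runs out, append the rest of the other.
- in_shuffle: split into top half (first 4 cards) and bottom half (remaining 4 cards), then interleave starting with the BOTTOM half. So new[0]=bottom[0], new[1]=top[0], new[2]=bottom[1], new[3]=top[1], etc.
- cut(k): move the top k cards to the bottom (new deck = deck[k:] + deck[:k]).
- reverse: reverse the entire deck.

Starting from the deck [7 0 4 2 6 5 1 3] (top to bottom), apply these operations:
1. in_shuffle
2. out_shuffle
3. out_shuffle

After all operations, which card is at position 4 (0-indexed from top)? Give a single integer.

Answer: 7

Derivation:
After op 1 (in_shuffle): [6 7 5 0 1 4 3 2]
After op 2 (out_shuffle): [6 1 7 4 5 3 0 2]
After op 3 (out_shuffle): [6 5 1 3 7 0 4 2]
Position 4: card 7.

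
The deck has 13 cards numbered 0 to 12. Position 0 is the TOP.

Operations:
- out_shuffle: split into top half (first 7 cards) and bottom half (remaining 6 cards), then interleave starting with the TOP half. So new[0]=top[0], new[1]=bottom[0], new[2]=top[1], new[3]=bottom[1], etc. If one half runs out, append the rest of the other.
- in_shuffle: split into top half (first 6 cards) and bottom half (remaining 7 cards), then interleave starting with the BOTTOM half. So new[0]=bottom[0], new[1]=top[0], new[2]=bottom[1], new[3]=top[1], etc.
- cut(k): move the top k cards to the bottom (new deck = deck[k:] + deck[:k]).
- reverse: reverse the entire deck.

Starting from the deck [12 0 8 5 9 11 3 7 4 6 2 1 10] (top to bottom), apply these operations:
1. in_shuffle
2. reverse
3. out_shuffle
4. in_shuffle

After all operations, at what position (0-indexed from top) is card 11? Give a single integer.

After op 1 (in_shuffle): [3 12 7 0 4 8 6 5 2 9 1 11 10]
After op 2 (reverse): [10 11 1 9 2 5 6 8 4 0 7 12 3]
After op 3 (out_shuffle): [10 8 11 4 1 0 9 7 2 12 5 3 6]
After op 4 (in_shuffle): [9 10 7 8 2 11 12 4 5 1 3 0 6]
Card 11 is at position 5.

Answer: 5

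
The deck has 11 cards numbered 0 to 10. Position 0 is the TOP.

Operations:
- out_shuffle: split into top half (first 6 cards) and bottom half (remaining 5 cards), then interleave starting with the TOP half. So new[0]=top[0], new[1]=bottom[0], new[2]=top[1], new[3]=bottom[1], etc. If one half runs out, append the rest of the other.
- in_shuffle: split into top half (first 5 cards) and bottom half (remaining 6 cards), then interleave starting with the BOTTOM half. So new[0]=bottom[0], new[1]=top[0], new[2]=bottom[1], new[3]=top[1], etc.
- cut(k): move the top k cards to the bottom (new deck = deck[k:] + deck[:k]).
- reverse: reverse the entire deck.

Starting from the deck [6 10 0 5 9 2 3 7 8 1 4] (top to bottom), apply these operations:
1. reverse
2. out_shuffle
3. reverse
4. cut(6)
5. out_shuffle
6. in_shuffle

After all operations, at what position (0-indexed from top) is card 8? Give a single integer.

Answer: 1

Derivation:
After op 1 (reverse): [4 1 8 7 3 2 9 5 0 10 6]
After op 2 (out_shuffle): [4 9 1 5 8 0 7 10 3 6 2]
After op 3 (reverse): [2 6 3 10 7 0 8 5 1 9 4]
After op 4 (cut(6)): [8 5 1 9 4 2 6 3 10 7 0]
After op 5 (out_shuffle): [8 6 5 3 1 10 9 7 4 0 2]
After op 6 (in_shuffle): [10 8 9 6 7 5 4 3 0 1 2]
Card 8 is at position 1.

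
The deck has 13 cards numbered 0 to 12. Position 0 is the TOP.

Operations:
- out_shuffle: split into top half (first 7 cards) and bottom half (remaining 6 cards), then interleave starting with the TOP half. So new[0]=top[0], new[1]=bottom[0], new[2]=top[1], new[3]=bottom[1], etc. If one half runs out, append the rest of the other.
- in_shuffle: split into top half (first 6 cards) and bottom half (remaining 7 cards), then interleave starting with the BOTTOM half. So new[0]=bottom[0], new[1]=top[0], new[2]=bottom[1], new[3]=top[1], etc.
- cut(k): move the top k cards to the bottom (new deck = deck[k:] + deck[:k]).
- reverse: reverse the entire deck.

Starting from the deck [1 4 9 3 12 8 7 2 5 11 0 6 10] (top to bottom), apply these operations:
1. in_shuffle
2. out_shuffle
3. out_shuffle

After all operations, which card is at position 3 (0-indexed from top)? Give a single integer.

After op 1 (in_shuffle): [7 1 2 4 5 9 11 3 0 12 6 8 10]
After op 2 (out_shuffle): [7 3 1 0 2 12 4 6 5 8 9 10 11]
After op 3 (out_shuffle): [7 6 3 5 1 8 0 9 2 10 12 11 4]
Position 3: card 5.

Answer: 5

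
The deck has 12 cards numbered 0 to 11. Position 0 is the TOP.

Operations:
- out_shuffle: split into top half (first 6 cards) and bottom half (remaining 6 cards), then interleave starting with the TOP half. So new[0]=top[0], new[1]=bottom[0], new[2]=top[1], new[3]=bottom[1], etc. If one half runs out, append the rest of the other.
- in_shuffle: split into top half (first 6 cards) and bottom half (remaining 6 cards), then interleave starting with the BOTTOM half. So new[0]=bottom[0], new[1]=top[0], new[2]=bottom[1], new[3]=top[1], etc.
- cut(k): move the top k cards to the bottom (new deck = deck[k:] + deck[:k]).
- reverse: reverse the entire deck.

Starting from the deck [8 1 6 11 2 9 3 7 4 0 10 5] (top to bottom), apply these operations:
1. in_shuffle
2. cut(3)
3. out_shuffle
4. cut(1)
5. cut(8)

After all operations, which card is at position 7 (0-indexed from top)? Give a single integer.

Answer: 6

Derivation:
After op 1 (in_shuffle): [3 8 7 1 4 6 0 11 10 2 5 9]
After op 2 (cut(3)): [1 4 6 0 11 10 2 5 9 3 8 7]
After op 3 (out_shuffle): [1 2 4 5 6 9 0 3 11 8 10 7]
After op 4 (cut(1)): [2 4 5 6 9 0 3 11 8 10 7 1]
After op 5 (cut(8)): [8 10 7 1 2 4 5 6 9 0 3 11]
Position 7: card 6.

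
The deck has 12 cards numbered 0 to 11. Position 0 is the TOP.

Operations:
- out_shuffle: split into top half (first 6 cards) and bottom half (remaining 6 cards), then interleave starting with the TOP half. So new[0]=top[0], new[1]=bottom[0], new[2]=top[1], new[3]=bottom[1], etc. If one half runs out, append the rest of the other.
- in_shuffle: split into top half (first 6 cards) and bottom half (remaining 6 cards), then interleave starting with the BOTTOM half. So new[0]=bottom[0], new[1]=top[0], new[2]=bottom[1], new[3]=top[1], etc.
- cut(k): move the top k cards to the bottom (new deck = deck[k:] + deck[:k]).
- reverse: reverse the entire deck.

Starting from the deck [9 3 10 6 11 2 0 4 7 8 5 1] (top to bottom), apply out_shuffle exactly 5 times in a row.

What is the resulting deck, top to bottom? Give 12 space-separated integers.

After op 1 (out_shuffle): [9 0 3 4 10 7 6 8 11 5 2 1]
After op 2 (out_shuffle): [9 6 0 8 3 11 4 5 10 2 7 1]
After op 3 (out_shuffle): [9 4 6 5 0 10 8 2 3 7 11 1]
After op 4 (out_shuffle): [9 8 4 2 6 3 5 7 0 11 10 1]
After op 5 (out_shuffle): [9 5 8 7 4 0 2 11 6 10 3 1]

Answer: 9 5 8 7 4 0 2 11 6 10 3 1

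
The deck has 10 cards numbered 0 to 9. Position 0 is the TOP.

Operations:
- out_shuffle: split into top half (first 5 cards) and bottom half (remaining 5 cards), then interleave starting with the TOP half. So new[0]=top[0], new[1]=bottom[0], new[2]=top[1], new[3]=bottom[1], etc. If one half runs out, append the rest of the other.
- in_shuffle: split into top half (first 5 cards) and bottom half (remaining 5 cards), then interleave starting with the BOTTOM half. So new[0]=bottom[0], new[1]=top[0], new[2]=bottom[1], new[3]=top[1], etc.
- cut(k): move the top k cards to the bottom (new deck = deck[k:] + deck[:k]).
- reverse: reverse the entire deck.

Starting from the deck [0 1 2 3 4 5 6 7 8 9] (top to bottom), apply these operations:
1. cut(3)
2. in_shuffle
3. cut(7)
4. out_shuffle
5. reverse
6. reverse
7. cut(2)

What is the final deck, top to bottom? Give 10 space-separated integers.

After op 1 (cut(3)): [3 4 5 6 7 8 9 0 1 2]
After op 2 (in_shuffle): [8 3 9 4 0 5 1 6 2 7]
After op 3 (cut(7)): [6 2 7 8 3 9 4 0 5 1]
After op 4 (out_shuffle): [6 9 2 4 7 0 8 5 3 1]
After op 5 (reverse): [1 3 5 8 0 7 4 2 9 6]
After op 6 (reverse): [6 9 2 4 7 0 8 5 3 1]
After op 7 (cut(2)): [2 4 7 0 8 5 3 1 6 9]

Answer: 2 4 7 0 8 5 3 1 6 9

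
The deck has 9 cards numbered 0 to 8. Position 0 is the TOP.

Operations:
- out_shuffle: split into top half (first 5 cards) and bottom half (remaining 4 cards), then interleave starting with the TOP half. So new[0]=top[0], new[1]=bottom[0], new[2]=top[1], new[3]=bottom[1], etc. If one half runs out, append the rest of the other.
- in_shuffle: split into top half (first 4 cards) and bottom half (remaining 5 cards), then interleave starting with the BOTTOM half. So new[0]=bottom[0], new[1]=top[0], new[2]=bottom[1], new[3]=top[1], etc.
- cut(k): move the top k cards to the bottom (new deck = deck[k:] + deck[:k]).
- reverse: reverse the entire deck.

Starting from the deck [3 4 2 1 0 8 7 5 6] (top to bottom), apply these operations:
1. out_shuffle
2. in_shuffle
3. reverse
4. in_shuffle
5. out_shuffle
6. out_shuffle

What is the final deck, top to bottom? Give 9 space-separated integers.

After op 1 (out_shuffle): [3 8 4 7 2 5 1 6 0]
After op 2 (in_shuffle): [2 3 5 8 1 4 6 7 0]
After op 3 (reverse): [0 7 6 4 1 8 5 3 2]
After op 4 (in_shuffle): [1 0 8 7 5 6 3 4 2]
After op 5 (out_shuffle): [1 6 0 3 8 4 7 2 5]
After op 6 (out_shuffle): [1 4 6 7 0 2 3 5 8]

Answer: 1 4 6 7 0 2 3 5 8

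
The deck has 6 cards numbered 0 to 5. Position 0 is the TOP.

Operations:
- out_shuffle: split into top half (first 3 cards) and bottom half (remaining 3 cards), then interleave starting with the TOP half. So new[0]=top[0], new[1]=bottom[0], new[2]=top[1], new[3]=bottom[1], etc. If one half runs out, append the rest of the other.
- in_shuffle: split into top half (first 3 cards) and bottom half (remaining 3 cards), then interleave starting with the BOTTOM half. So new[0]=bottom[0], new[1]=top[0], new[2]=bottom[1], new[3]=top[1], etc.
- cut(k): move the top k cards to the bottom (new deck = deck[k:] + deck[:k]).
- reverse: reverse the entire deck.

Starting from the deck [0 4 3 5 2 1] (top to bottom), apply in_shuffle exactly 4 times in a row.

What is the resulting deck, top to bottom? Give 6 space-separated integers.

Answer: 5 0 2 4 1 3

Derivation:
After op 1 (in_shuffle): [5 0 2 4 1 3]
After op 2 (in_shuffle): [4 5 1 0 3 2]
After op 3 (in_shuffle): [0 4 3 5 2 1]
After op 4 (in_shuffle): [5 0 2 4 1 3]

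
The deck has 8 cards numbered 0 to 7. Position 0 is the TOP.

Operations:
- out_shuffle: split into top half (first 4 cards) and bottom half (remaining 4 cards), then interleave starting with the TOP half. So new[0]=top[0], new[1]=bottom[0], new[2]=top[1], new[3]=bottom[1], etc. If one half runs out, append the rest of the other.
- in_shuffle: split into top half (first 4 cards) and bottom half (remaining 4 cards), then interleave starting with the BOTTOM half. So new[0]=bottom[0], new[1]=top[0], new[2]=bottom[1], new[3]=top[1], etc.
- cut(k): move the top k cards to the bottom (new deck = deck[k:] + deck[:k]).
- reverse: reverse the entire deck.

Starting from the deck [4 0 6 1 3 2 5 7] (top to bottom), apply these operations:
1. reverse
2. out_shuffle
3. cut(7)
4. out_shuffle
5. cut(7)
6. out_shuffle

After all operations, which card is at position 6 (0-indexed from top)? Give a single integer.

Answer: 7

Derivation:
After op 1 (reverse): [7 5 2 3 1 6 0 4]
After op 2 (out_shuffle): [7 1 5 6 2 0 3 4]
After op 3 (cut(7)): [4 7 1 5 6 2 0 3]
After op 4 (out_shuffle): [4 6 7 2 1 0 5 3]
After op 5 (cut(7)): [3 4 6 7 2 1 0 5]
After op 6 (out_shuffle): [3 2 4 1 6 0 7 5]
Position 6: card 7.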